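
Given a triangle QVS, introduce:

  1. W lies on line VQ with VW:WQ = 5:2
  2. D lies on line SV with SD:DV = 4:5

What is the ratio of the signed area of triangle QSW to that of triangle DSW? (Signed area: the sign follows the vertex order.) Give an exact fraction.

[QSW]:[DSW] = -9/10

Assign Q = (0, 0), V = (1, 0), S = (0, 1) — the answer is frame-independent, so this choice is without loss of generality.
1. W lies on line VQ with VW:WQ = 5:2 ⇒ W = (2/7, 0)
2. D lies on line SV with SD:DV = 4:5 ⇒ D = (4/9, 5/9)
2·[QSW] = -2/7, 2·[DSW] = 20/63
[QSW]:[DSW] = -2/7:20/63 = -9/10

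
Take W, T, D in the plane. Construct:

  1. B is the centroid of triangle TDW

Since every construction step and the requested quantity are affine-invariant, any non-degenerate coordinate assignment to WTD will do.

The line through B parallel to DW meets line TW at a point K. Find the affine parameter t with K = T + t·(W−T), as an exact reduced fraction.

t = 2/3

Work in coordinates with W = (0, 0), T = (1, 0), D = (0, 1).
1. B is the centroid of triangle TDW ⇒ B = (1/3, 1/3)
through B parallel to DW: direction (0, -1); meets TW at K = (1/3, 0)
K = T + t·(W−T) with t = 2/3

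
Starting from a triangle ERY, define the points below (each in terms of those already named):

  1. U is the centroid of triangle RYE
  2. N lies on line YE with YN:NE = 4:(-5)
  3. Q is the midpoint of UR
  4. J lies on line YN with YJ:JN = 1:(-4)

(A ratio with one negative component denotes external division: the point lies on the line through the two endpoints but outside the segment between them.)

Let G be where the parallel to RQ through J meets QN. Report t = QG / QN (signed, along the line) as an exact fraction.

Work in coordinates with E = (0, 0), R = (1, 0), Y = (0, 1).
1. U is the centroid of triangle RYE ⇒ U = (1/3, 1/3)
2. N lies on line YE with YN:NE = 4:(-5) ⇒ N = (0, 5)
3. Q is the midpoint of UR ⇒ Q = (2/3, 1/6)
4. J lies on line YN with YJ:JN = 1:(-4) ⇒ J = (0, -1/3)
through J parallel to RQ: direction (-1/3, 1/6); meets QN at G = (64/81, -59/81)
G = Q + t·(N−Q) with t = -5/27

t = -5/27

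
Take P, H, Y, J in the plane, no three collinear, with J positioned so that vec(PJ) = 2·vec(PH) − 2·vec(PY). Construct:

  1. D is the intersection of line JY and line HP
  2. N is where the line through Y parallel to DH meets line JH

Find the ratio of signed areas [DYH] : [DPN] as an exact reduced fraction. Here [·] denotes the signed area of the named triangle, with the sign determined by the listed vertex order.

[DYH]:[DPN] = 1/2

Assign P = (0, 0), H = (1, 0), Y = (0, 1), J = (2, -2) — the answer is frame-independent, so this choice is without loss of generality.
1. D is the intersection of line JY and line HP ⇒ D = (2/3, 0)
2. N is where the line through Y parallel to DH meets line JH ⇒ N = (1/2, 1)
2·[DYH] = -1/3, 2·[DPN] = -2/3
[DYH]:[DPN] = -1/3:-2/3 = 1/2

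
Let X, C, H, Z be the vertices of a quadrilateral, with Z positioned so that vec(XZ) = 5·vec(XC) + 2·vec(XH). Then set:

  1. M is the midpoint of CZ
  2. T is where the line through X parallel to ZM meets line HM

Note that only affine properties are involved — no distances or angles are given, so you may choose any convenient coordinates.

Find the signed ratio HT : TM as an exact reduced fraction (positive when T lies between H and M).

Assign X = (0, 0), C = (1, 0), H = (0, 1), Z = (5, 2) — the answer is frame-independent, so this choice is without loss of generality.
1. M is the midpoint of CZ ⇒ M = (3, 1)
2. T is where the line through X parallel to ZM meets line HM ⇒ T = (2, 1)
T = H + t·(M−H) with t = 2/3, so HT:TM = t:(1−t) = 2/3:1/3

HT:TM = 2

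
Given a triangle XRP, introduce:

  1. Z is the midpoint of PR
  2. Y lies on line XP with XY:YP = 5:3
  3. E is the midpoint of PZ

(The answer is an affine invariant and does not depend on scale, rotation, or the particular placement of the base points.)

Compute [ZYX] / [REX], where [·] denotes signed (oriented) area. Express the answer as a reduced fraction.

Work in coordinates with X = (0, 0), R = (1, 0), P = (0, 1).
1. Z is the midpoint of PR ⇒ Z = (1/2, 1/2)
2. Y lies on line XP with XY:YP = 5:3 ⇒ Y = (0, 5/8)
3. E is the midpoint of PZ ⇒ E = (1/4, 3/4)
2·[ZYX] = 5/16, 2·[REX] = 3/4
[ZYX]:[REX] = 5/16:3/4 = 5/12

[ZYX]:[REX] = 5/12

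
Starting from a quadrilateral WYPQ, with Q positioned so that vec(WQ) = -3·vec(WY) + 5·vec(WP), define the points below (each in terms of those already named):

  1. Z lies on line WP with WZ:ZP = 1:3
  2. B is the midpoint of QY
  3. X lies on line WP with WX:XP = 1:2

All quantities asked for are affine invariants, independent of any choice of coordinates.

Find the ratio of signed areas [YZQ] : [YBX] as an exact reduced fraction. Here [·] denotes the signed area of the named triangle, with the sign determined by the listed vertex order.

Choose coordinates W = (0, 0), Y = (1, 0), P = (0, 1), Q = (-3, 5).
1. Z lies on line WP with WZ:ZP = 1:3 ⇒ Z = (0, 1/4)
2. B is the midpoint of QY ⇒ B = (-1, 5/2)
3. X lies on line WP with WX:XP = 1:2 ⇒ X = (0, 1/3)
2·[YZQ] = -4, 2·[YBX] = 11/6
[YZQ]:[YBX] = -4:11/6 = -24/11

[YZQ]:[YBX] = -24/11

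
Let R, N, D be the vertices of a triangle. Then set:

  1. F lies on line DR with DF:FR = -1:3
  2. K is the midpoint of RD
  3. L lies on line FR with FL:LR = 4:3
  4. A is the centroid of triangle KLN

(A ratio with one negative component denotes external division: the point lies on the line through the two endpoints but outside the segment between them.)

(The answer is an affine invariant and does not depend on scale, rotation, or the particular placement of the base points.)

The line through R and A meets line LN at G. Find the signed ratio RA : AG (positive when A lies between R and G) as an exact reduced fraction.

Work in coordinates with R = (0, 0), N = (1, 0), D = (0, 1).
1. F lies on line DR with DF:FR = -1:3 ⇒ F = (0, 3/2)
2. K is the midpoint of RD ⇒ K = (0, 1/2)
3. L lies on line FR with FL:LR = 4:3 ⇒ L = (0, 9/14)
4. A is the centroid of triangle KLN ⇒ A = (1/3, 8/21)
line RA meets LN at G = (9/25, 72/175)
A = R + t·(G−R) with t = 25/27, so RA:AG = 25/27:2/27

RA:AG = 25/2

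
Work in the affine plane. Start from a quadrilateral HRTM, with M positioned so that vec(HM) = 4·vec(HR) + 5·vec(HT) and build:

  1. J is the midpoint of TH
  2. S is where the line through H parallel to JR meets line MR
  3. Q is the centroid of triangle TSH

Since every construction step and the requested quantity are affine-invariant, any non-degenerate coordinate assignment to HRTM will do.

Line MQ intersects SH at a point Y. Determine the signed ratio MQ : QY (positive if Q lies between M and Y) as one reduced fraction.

Assign H = (0, 0), R = (1, 0), T = (0, 1), M = (4, 5) — the answer is frame-independent, so this choice is without loss of generality.
1. J is the midpoint of TH ⇒ J = (0, 1/2)
2. S is where the line through H parallel to JR meets line MR ⇒ S = (10/13, -5/13)
3. Q is the centroid of triangle TSH ⇒ Q = (10/39, 8/39)
line MQ meets SH at Y = (9/130, -9/260)
Q = M + t·(Y−M) with t = 20/21, so MQ:QY = 20/21:1/21

MQ:QY = 20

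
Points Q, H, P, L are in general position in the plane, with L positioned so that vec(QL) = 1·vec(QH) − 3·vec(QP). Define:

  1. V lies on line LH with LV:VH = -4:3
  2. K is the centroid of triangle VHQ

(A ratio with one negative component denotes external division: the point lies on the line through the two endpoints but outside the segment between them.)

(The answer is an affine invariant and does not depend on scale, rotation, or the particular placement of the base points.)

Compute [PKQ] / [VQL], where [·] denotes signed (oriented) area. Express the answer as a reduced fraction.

Work in coordinates with Q = (0, 0), H = (1, 0), P = (0, 1), L = (1, -3).
1. V lies on line LH with LV:VH = -4:3 ⇒ V = (1, 9)
2. K is the centroid of triangle VHQ ⇒ K = (2/3, 3)
2·[PKQ] = -2/3, 2·[VQL] = 12
[PKQ]:[VQL] = -2/3:12 = -1/18

[PKQ]:[VQL] = -1/18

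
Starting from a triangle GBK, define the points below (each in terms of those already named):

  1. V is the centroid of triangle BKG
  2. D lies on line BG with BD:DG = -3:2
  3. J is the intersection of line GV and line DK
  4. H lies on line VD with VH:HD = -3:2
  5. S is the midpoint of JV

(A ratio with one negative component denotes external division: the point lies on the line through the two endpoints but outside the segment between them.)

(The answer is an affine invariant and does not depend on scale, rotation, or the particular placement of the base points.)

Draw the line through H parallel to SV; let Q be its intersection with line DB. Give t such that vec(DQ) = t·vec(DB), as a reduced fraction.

t = -4/3

Work in coordinates with G = (0, 0), B = (1, 0), K = (0, 1).
1. V is the centroid of triangle BKG ⇒ V = (1/3, 1/3)
2. D lies on line BG with BD:DG = -3:2 ⇒ D = (-2, 0)
3. J is the intersection of line GV and line DK ⇒ J = (2, 2)
4. H lies on line VD with VH:HD = -3:2 ⇒ H = (-20/3, -2/3)
5. S is the midpoint of JV ⇒ S = (7/6, 7/6)
through H parallel to SV: direction (-5/6, -5/6); meets DB at Q = (-6, 0)
Q = D + t·(B−D) with t = -4/3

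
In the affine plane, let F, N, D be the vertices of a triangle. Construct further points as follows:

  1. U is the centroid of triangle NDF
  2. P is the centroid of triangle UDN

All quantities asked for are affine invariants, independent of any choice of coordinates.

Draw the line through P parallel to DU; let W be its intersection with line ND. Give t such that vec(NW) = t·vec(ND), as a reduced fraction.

Choose coordinates F = (0, 0), N = (1, 0), D = (0, 1).
1. U is the centroid of triangle NDF ⇒ U = (1/3, 1/3)
2. P is the centroid of triangle UDN ⇒ P = (4/9, 4/9)
through P parallel to DU: direction (1/3, -2/3); meets ND at W = (1/3, 2/3)
W = N + t·(D−N) with t = 2/3

t = 2/3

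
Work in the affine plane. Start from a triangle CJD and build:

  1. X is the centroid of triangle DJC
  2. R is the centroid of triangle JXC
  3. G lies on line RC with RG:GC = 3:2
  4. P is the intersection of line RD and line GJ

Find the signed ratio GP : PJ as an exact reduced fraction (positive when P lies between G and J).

GP:PJ = 3/5

Assign C = (0, 0), J = (1, 0), D = (0, 1) — the answer is frame-independent, so this choice is without loss of generality.
1. X is the centroid of triangle DJC ⇒ X = (1/3, 1/3)
2. R is the centroid of triangle JXC ⇒ R = (4/9, 1/9)
3. G lies on line RC with RG:GC = 3:2 ⇒ G = (8/45, 2/45)
4. P is the intersection of line RD and line GJ ⇒ P = (35/72, 1/36)
P = G + t·(J−G) with t = 3/8, so GP:PJ = t:(1−t) = 3/8:5/8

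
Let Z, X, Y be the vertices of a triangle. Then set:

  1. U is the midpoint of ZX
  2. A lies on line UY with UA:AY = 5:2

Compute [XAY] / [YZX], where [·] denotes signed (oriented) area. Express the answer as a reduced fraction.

[XAY]:[YZX] = -1/7

Work in coordinates with Z = (0, 0), X = (1, 0), Y = (0, 1).
1. U is the midpoint of ZX ⇒ U = (1/2, 0)
2. A lies on line UY with UA:AY = 5:2 ⇒ A = (1/7, 5/7)
2·[XAY] = -1/7, 2·[YZX] = 1
[XAY]:[YZX] = -1/7:1 = -1/7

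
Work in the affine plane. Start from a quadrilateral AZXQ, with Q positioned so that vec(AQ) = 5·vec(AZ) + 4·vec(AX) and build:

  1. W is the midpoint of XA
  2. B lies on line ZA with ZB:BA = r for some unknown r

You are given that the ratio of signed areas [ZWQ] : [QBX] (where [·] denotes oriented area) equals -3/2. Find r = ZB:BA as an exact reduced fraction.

r = -4/3

Assign A = (0, 0), Z = (1, 0), X = (0, 1), Q = (5, 4) — the answer is frame-independent, so this choice is without loss of generality.
1. W is the midpoint of XA ⇒ W = (0, 1/2)
2. With ZB:BA = r, write λ = r/(r+1) so B = Z + λ·(A−Z); B is affine-linear in λ
Every point depending on B is an affine combination of B and λ-independent points, so each such coordinate is linear in λ; the λ² term in each signed area is a multiple of (A−Z)×(A−Z) = 0, so 2·[ZWQ] and 2·[QBX] are each linear in λ. Evaluating at λ=0 and λ=1:
  2·[ZWQ] = -6,   2·[QBX] = 3·λ − 8
So [ZWQ]:[QBX] = (-6) / (3·λ − 8). Setting this equal to -3/2:
  -6 = -3/2·(3·λ − 8)  ⇒  λ = 4
Then r = λ/(1−λ) = (4)/(-3) = -4/3. Check: with r = -4/3, B = (-3, 0) and [ZWQ]:[QBX] = -3/2 as required.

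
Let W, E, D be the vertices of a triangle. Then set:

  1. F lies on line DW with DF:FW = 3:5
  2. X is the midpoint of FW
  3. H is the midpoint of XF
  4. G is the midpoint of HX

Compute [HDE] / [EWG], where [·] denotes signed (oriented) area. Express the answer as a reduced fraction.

[HDE]:[EWG] = 34/25

Choose coordinates W = (0, 0), E = (1, 0), D = (0, 1).
1. F lies on line DW with DF:FW = 3:5 ⇒ F = (0, 5/8)
2. X is the midpoint of FW ⇒ X = (0, 5/16)
3. H is the midpoint of XF ⇒ H = (0, 15/32)
4. G is the midpoint of HX ⇒ G = (0, 25/64)
2·[HDE] = -17/32, 2·[EWG] = -25/64
[HDE]:[EWG] = -17/32:-25/64 = 34/25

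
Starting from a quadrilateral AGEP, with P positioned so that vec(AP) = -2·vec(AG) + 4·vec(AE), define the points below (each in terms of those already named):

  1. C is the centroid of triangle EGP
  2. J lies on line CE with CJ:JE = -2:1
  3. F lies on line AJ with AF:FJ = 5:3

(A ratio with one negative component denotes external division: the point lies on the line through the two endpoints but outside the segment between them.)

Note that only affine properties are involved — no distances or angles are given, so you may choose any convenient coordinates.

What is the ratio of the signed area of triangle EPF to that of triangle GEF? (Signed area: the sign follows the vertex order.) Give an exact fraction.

Work in coordinates with A = (0, 0), G = (1, 0), E = (0, 1), P = (-2, 4).
1. C is the centroid of triangle EGP ⇒ C = (-1/3, 5/3)
2. J lies on line CE with CJ:JE = -2:1 ⇒ J = (1/3, 1/3)
3. F lies on line AJ with AF:FJ = 5:3 ⇒ F = (5/24, 5/24)
2·[EPF] = 23/24, 2·[GEF] = 7/12
[EPF]:[GEF] = 23/24:7/12 = 23/14

[EPF]:[GEF] = 23/14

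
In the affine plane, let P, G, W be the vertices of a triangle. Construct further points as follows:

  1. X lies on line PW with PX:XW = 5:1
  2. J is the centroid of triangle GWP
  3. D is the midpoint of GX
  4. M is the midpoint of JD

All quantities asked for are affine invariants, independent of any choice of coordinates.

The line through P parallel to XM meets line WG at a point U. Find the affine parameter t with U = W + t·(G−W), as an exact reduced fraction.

Work in coordinates with P = (0, 0), G = (1, 0), W = (0, 1).
1. X lies on line PW with PX:XW = 5:1 ⇒ X = (0, 5/6)
2. J is the centroid of triangle GWP ⇒ J = (1/3, 1/3)
3. D is the midpoint of GX ⇒ D = (1/2, 5/12)
4. M is the midpoint of JD ⇒ M = (5/12, 3/8)
through P parallel to XM: direction (5/12, -11/24); meets WG at U = (-10, 11)
U = W + t·(G−W) with t = -10

t = -10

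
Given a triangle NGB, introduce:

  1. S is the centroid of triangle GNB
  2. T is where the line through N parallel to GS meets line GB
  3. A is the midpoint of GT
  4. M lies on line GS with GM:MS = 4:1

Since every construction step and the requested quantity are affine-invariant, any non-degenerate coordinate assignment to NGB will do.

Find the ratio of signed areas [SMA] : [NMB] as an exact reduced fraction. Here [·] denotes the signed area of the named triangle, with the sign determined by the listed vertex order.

Work in coordinates with N = (0, 0), G = (1, 0), B = (0, 1).
1. S is the centroid of triangle GNB ⇒ S = (1/3, 1/3)
2. T is where the line through N parallel to GS meets line GB ⇒ T = (2, -1)
3. A is the midpoint of GT ⇒ A = (3/2, -1/2)
4. M lies on line GS with GM:MS = 4:1 ⇒ M = (7/15, 4/15)
2·[SMA] = -1/30, 2·[NMB] = 7/15
[SMA]:[NMB] = -1/30:7/15 = -1/14

[SMA]:[NMB] = -1/14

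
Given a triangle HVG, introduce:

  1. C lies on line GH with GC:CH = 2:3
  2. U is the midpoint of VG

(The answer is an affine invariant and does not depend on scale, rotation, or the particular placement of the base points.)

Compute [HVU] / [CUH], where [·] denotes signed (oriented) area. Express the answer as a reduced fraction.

Set H = (0, 0), V = (1, 0), G = (0, 1); any affine frame gives the same invariant.
1. C lies on line GH with GC:CH = 2:3 ⇒ C = (0, 3/5)
2. U is the midpoint of VG ⇒ U = (1/2, 1/2)
2·[HVU] = 1/2, 2·[CUH] = -3/10
[HVU]:[CUH] = 1/2:-3/10 = -5/3

[HVU]:[CUH] = -5/3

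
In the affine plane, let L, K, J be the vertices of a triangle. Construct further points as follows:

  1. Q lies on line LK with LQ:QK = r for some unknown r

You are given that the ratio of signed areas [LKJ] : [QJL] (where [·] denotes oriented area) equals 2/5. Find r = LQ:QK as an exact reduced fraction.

Set L = (0, 0), K = (1, 0), J = (0, 1); any affine frame gives the same invariant.
1. With LQ:QK = r, write λ = r/(r+1) so Q = L + λ·(K−L); Q is affine-linear in λ
Every point depending on Q is an affine combination of Q and λ-independent points, so each such coordinate is linear in λ; the λ² term in each signed area is a multiple of (K−L)×(K−L) = 0, so 2·[LKJ] and 2·[QJL] are each linear in λ. Evaluating at λ=0 and λ=1:
  2·[LKJ] = 1,   2·[QJL] = λ
So [LKJ]:[QJL] = (1) / (λ). Setting this equal to 2/5:
  1 = 2/5·(λ)  ⇒  λ = 5/2
Then r = λ/(1−λ) = (5/2)/(-3/2) = -5/3. Check: with r = -5/3, Q = (5/2, 0) and [LKJ]:[QJL] = 2/5 as required.

r = -5/3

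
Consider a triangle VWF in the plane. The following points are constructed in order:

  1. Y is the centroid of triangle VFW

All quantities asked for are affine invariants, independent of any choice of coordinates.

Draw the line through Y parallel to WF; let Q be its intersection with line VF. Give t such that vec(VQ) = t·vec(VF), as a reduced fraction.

t = 2/3

Work in coordinates with V = (0, 0), W = (1, 0), F = (0, 1).
1. Y is the centroid of triangle VFW ⇒ Y = (1/3, 1/3)
through Y parallel to WF: direction (-1, 1); meets VF at Q = (0, 2/3)
Q = V + t·(F−V) with t = 2/3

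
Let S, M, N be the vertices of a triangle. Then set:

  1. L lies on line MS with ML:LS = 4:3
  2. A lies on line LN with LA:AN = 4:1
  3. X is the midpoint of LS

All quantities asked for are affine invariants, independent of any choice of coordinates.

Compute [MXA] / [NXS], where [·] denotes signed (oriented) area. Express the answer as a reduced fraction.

[MXA]:[NXS] = 44/15

Set S = (0, 0), M = (1, 0), N = (0, 1); any affine frame gives the same invariant.
1. L lies on line MS with ML:LS = 4:3 ⇒ L = (3/7, 0)
2. A lies on line LN with LA:AN = 4:1 ⇒ A = (3/35, 4/5)
3. X is the midpoint of LS ⇒ X = (3/14, 0)
2·[MXA] = -22/35, 2·[NXS] = -3/14
[MXA]:[NXS] = -22/35:-3/14 = 44/15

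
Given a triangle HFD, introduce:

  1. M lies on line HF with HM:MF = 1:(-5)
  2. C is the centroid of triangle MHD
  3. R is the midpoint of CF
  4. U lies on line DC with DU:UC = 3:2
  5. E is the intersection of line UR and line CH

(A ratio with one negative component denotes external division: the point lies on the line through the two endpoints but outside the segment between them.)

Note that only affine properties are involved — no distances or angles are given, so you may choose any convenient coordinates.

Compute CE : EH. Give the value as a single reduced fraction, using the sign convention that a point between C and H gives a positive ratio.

Set H = (0, 0), F = (1, 0), D = (0, 1); any affine frame gives the same invariant.
1. M lies on line HF with HM:MF = 1:(-5) ⇒ M = (-1/4, 0)
2. C is the centroid of triangle MHD ⇒ C = (-1/12, 1/3)
3. R is the midpoint of CF ⇒ R = (11/24, 1/6)
4. U lies on line DC with DU:UC = 3:2 ⇒ U = (-1/20, 3/5)
5. E is the intersection of line UR and line CH ⇒ E = (-17/96, 17/24)
E = C + t·(H−C) with t = -9/8, so CE:EH = t:(1−t) = -9/8:17/8

CE:EH = -9/17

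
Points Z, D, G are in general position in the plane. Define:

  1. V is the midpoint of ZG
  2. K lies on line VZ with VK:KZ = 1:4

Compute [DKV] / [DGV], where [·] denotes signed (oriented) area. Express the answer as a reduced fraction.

Choose coordinates Z = (0, 0), D = (1, 0), G = (0, 1).
1. V is the midpoint of ZG ⇒ V = (0, 1/2)
2. K lies on line VZ with VK:KZ = 1:4 ⇒ K = (0, 2/5)
2·[DKV] = -1/10, 2·[DGV] = 1/2
[DKV]:[DGV] = -1/10:1/2 = -1/5

[DKV]:[DGV] = -1/5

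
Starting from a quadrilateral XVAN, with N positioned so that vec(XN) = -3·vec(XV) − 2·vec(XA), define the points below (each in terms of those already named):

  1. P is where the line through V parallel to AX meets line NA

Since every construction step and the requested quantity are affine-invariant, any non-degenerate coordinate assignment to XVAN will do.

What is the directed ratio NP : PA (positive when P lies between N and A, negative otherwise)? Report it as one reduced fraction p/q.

NP:PA = -4

Choose coordinates X = (0, 0), V = (1, 0), A = (0, 1), N = (-3, -2).
1. P is where the line through V parallel to AX meets line NA ⇒ P = (1, 2)
P = N + t·(A−N) with t = 4/3, so NP:PA = t:(1−t) = 4/3:-1/3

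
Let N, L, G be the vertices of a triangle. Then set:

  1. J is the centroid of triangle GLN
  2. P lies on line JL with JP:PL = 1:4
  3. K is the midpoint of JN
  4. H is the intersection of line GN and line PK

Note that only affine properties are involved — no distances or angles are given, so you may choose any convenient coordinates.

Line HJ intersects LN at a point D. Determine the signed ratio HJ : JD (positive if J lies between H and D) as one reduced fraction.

HJ:JD = -2/3

Set N = (0, 0), L = (1, 0), G = (0, 1); any affine frame gives the same invariant.
1. J is the centroid of triangle GLN ⇒ J = (1/3, 1/3)
2. P lies on line JL with JP:PL = 1:4 ⇒ P = (7/15, 4/15)
3. K is the midpoint of JN ⇒ K = (1/6, 1/6)
4. H is the intersection of line GN and line PK ⇒ H = (0, 1/9)
line HJ meets LN at D = (-1/6, 0)
J = H + t·(D−H) with t = -2, so HJ:JD = -2:3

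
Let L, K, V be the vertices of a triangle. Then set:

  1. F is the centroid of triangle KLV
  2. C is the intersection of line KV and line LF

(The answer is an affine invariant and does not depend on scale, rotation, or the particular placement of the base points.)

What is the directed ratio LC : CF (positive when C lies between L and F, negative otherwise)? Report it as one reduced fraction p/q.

LC:CF = -3

Work in coordinates with L = (0, 0), K = (1, 0), V = (0, 1).
1. F is the centroid of triangle KLV ⇒ F = (1/3, 1/3)
2. C is the intersection of line KV and line LF ⇒ C = (1/2, 1/2)
C = L + t·(F−L) with t = 3/2, so LC:CF = t:(1−t) = 3/2:-1/2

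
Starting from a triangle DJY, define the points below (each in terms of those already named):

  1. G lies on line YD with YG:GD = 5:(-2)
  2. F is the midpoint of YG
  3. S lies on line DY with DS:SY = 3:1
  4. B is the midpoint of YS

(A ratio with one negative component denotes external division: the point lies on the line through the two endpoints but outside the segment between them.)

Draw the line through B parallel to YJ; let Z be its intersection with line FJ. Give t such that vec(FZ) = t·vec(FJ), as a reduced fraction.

t = 17/20

Work in coordinates with D = (0, 0), J = (1, 0), Y = (0, 1).
1. G lies on line YD with YG:GD = 5:(-2) ⇒ G = (0, -2/3)
2. F is the midpoint of YG ⇒ F = (0, 1/6)
3. S lies on line DY with DS:SY = 3:1 ⇒ S = (0, 3/4)
4. B is the midpoint of YS ⇒ B = (0, 7/8)
through B parallel to YJ: direction (1, -1); meets FJ at Z = (17/20, 1/40)
Z = F + t·(J−F) with t = 17/20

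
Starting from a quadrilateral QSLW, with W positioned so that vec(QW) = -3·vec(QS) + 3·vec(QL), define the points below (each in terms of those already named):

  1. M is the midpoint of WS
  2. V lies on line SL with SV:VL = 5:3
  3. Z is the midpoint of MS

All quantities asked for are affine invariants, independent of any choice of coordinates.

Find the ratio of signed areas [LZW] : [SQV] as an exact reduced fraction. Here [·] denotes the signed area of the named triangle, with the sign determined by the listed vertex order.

[LZW]:[SQV] = 6/5

Assign Q = (0, 0), S = (1, 0), L = (0, 1), W = (-3, 3) — the answer is frame-independent, so this choice is without loss of generality.
1. M is the midpoint of WS ⇒ M = (-1, 3/2)
2. V lies on line SL with SV:VL = 5:3 ⇒ V = (3/8, 5/8)
3. Z is the midpoint of MS ⇒ Z = (0, 3/4)
2·[LZW] = -3/4, 2·[SQV] = -5/8
[LZW]:[SQV] = -3/4:-5/8 = 6/5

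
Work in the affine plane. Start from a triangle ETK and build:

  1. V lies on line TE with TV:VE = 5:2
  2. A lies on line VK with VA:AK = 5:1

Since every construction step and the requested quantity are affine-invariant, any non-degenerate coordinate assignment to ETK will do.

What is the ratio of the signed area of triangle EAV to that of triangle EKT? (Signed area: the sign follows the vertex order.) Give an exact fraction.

[EAV]:[EKT] = 5/21

Set E = (0, 0), T = (1, 0), K = (0, 1); any affine frame gives the same invariant.
1. V lies on line TE with TV:VE = 5:2 ⇒ V = (2/7, 0)
2. A lies on line VK with VA:AK = 5:1 ⇒ A = (1/21, 5/6)
2·[EAV] = -5/21, 2·[EKT] = -1
[EAV]:[EKT] = -5/21:-1 = 5/21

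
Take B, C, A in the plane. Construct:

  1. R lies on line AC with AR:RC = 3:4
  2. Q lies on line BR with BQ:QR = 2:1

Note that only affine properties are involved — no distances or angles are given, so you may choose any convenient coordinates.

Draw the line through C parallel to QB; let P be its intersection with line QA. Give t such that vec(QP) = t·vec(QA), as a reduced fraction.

t = -4/3

Choose coordinates B = (0, 0), C = (1, 0), A = (0, 1).
1. R lies on line AC with AR:RC = 3:4 ⇒ R = (3/7, 4/7)
2. Q lies on line BR with BQ:QR = 2:1 ⇒ Q = (2/7, 8/21)
through C parallel to QB: direction (-2/7, -8/21); meets QA at P = (2/3, -4/9)
P = Q + t·(A−Q) with t = -4/3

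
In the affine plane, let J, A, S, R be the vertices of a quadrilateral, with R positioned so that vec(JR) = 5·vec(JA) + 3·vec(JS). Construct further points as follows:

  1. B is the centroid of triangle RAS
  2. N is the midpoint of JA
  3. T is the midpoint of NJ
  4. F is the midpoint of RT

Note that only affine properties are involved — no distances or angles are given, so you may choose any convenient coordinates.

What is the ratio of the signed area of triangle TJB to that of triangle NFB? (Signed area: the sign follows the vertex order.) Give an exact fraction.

Work in coordinates with J = (0, 0), A = (1, 0), S = (0, 1), R = (5, 3).
1. B is the centroid of triangle RAS ⇒ B = (2, 4/3)
2. N is the midpoint of JA ⇒ N = (1/2, 0)
3. T is the midpoint of NJ ⇒ T = (1/4, 0)
4. F is the midpoint of RT ⇒ F = (21/8, 3/2)
2·[TJB] = -1/3, 2·[NFB] = 7/12
[TJB]:[NFB] = -1/3:7/12 = -4/7

[TJB]:[NFB] = -4/7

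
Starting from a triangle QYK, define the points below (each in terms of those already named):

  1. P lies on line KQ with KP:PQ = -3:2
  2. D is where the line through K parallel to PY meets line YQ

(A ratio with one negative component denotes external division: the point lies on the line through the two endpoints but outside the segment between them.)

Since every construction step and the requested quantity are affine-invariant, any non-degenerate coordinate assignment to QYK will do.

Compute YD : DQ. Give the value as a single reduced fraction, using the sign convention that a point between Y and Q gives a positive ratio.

Set Q = (0, 0), Y = (1, 0), K = (0, 1); any affine frame gives the same invariant.
1. P lies on line KQ with KP:PQ = -3:2 ⇒ P = (0, -2)
2. D is where the line through K parallel to PY meets line YQ ⇒ D = (-1/2, 0)
D = Y + t·(Q−Y) with t = 3/2, so YD:DQ = t:(1−t) = 3/2:-1/2

YD:DQ = -3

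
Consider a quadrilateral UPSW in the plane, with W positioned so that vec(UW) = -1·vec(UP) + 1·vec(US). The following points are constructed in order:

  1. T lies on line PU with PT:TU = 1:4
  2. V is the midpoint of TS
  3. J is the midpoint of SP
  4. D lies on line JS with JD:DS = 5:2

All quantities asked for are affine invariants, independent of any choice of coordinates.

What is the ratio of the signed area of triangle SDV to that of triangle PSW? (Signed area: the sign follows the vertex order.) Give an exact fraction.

[SDV]:[PSW] = -1/70

Choose coordinates U = (0, 0), P = (1, 0), S = (0, 1), W = (-1, 1).
1. T lies on line PU with PT:TU = 1:4 ⇒ T = (4/5, 0)
2. V is the midpoint of TS ⇒ V = (2/5, 1/2)
3. J is the midpoint of SP ⇒ J = (1/2, 1/2)
4. D lies on line JS with JD:DS = 5:2 ⇒ D = (1/7, 6/7)
2·[SDV] = -1/70, 2·[PSW] = 1
[SDV]:[PSW] = -1/70:1 = -1/70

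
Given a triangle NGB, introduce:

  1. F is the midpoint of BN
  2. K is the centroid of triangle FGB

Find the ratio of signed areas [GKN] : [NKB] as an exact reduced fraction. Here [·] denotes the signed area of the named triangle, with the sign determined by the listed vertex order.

Work in coordinates with N = (0, 0), G = (1, 0), B = (0, 1).
1. F is the midpoint of BN ⇒ F = (0, 1/2)
2. K is the centroid of triangle FGB ⇒ K = (1/3, 1/2)
2·[GKN] = 1/2, 2·[NKB] = 1/3
[GKN]:[NKB] = 1/2:1/3 = 3/2

[GKN]:[NKB] = 3/2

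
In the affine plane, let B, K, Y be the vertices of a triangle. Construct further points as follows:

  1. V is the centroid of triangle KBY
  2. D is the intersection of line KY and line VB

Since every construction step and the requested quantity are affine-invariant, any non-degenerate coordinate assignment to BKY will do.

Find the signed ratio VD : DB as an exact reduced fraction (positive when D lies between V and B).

Assign B = (0, 0), K = (1, 0), Y = (0, 1) — the answer is frame-independent, so this choice is without loss of generality.
1. V is the centroid of triangle KBY ⇒ V = (1/3, 1/3)
2. D is the intersection of line KY and line VB ⇒ D = (1/2, 1/2)
D = V + t·(B−V) with t = -1/2, so VD:DB = t:(1−t) = -1/2:3/2

VD:DB = -1/3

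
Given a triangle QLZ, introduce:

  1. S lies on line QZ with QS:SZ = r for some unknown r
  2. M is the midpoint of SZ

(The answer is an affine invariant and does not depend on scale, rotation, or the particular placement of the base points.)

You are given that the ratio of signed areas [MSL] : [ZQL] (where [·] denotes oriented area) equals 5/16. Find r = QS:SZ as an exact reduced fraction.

Work in coordinates with Q = (0, 0), L = (1, 0), Z = (0, 1).
1. With QS:SZ = r, write λ = r/(r+1) so S = Q + λ·(Z−Q); S is affine-linear in λ
2. M is the midpoint of SZ ⇒ M is an affine combination of earlier points and hence also affine-linear in λ
Every point depending on S is an affine combination of S and λ-independent points, so each such coordinate is linear in λ; the λ² term in each signed area is a multiple of (Z−Q)×(Z−Q) = 0, so 2·[MSL] and 2·[ZQL] are each linear in λ. Evaluating at λ=0 and λ=1:
  2·[MSL] = -1/2·λ + 1/2,   2·[ZQL] = 1
So [MSL]:[ZQL] = (-1/2·λ + 1/2) / (1). Setting this equal to 5/16:
  -1/2·λ + 1/2 = 5/16·(1)  ⇒  λ = 3/8
Then r = λ/(1−λ) = (3/8)/(5/8) = 3/5. Check: with r = 3/5, S = (0, 3/8) and [MSL]:[ZQL] = 5/16 as required.

r = 3/5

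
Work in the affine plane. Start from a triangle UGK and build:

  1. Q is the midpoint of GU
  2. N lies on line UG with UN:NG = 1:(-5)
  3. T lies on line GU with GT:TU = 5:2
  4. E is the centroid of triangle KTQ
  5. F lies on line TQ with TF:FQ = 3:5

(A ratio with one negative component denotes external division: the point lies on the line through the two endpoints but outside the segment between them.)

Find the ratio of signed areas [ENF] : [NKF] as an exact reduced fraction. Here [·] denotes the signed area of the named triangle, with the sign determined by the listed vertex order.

[ENF]:[NKF] = -1/3

Assign U = (0, 0), G = (1, 0), K = (0, 1) — the answer is frame-independent, so this choice is without loss of generality.
1. Q is the midpoint of GU ⇒ Q = (1/2, 0)
2. N lies on line UG with UN:NG = 1:(-5) ⇒ N = (-1/4, 0)
3. T lies on line GU with GT:TU = 5:2 ⇒ T = (2/7, 0)
4. E is the centroid of triangle KTQ ⇒ E = (11/42, 1/3)
5. F lies on line TQ with TF:FQ = 3:5 ⇒ F = (41/112, 0)
2·[ENF] = 23/112, 2·[NKF] = -69/112
[ENF]:[NKF] = 23/112:-69/112 = -1/3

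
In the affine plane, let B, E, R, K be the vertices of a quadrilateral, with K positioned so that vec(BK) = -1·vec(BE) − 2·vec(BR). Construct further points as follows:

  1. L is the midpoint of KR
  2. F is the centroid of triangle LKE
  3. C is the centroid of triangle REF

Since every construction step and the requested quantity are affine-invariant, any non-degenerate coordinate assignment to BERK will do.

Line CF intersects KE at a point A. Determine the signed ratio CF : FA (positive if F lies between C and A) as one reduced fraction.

CF:FA = 4/3

Work in coordinates with B = (0, 0), E = (1, 0), R = (0, 1), K = (-1, -2).
1. L is the midpoint of KR ⇒ L = (-1/2, -1/2)
2. F is the centroid of triangle LKE ⇒ F = (-1/6, -5/6)
3. C is the centroid of triangle REF ⇒ C = (5/18, 1/18)
line CF meets KE at A = (-1/2, -3/2)
F = C + t·(A−C) with t = 4/7, so CF:FA = 4/7:3/7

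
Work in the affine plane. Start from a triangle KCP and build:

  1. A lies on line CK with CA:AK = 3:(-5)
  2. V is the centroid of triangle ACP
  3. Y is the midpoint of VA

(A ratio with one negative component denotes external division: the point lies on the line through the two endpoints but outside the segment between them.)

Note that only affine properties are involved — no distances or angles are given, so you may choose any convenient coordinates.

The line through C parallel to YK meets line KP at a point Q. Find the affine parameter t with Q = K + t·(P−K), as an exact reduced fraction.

t = -1/11

Assign K = (0, 0), C = (1, 0), P = (0, 1) — the answer is frame-independent, so this choice is without loss of generality.
1. A lies on line CK with CA:AK = 3:(-5) ⇒ A = (5/2, 0)
2. V is the centroid of triangle ACP ⇒ V = (7/6, 1/3)
3. Y is the midpoint of VA ⇒ Y = (11/6, 1/6)
through C parallel to YK: direction (-11/6, -1/6); meets KP at Q = (0, -1/11)
Q = K + t·(P−K) with t = -1/11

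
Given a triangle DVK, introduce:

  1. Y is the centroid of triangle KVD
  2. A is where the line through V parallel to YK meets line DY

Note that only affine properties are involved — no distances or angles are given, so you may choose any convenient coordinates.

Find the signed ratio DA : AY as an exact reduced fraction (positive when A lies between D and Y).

Set D = (0, 0), V = (1, 0), K = (0, 1); any affine frame gives the same invariant.
1. Y is the centroid of triangle KVD ⇒ Y = (1/3, 1/3)
2. A is where the line through V parallel to YK meets line DY ⇒ A = (2/3, 2/3)
A = D + t·(Y−D) with t = 2, so DA:AY = t:(1−t) = 2:-1

DA:AY = -2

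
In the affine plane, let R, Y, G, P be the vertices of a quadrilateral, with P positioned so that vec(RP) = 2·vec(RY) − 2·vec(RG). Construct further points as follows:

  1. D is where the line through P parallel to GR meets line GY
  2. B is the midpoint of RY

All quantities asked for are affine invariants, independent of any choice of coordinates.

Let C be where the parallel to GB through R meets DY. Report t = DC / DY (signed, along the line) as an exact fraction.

t = 3

Choose coordinates R = (0, 0), Y = (1, 0), G = (0, 1), P = (2, -2).
1. D is where the line through P parallel to GR meets line GY ⇒ D = (2, -1)
2. B is the midpoint of RY ⇒ B = (1/2, 0)
through R parallel to GB: direction (1/2, -1); meets DY at C = (-1, 2)
C = D + t·(Y−D) with t = 3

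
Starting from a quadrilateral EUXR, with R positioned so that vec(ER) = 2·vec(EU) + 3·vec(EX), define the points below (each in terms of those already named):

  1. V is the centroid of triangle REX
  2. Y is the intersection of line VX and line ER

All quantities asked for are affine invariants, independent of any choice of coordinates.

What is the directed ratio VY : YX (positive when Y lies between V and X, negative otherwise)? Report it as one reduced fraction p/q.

Choose coordinates E = (0, 0), U = (1, 0), X = (0, 1), R = (2, 3).
1. V is the centroid of triangle REX ⇒ V = (2/3, 4/3)
2. Y is the intersection of line VX and line ER ⇒ Y = (1, 3/2)
Y = V + t·(X−V) with t = -1/2, so VY:YX = t:(1−t) = -1/2:3/2

VY:YX = -1/3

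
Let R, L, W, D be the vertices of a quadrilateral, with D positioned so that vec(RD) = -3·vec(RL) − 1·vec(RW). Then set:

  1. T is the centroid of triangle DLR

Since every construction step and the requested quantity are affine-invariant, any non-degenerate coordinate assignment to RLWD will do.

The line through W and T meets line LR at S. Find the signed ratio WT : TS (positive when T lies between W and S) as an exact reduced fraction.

Assign R = (0, 0), L = (1, 0), W = (0, 1), D = (-3, -1) — the answer is frame-independent, so this choice is without loss of generality.
1. T is the centroid of triangle DLR ⇒ T = (-2/3, -1/3)
line WT meets LR at S = (-1/2, 0)
T = W + t·(S−W) with t = 4/3, so WT:TS = 4/3:-1/3

WT:TS = -4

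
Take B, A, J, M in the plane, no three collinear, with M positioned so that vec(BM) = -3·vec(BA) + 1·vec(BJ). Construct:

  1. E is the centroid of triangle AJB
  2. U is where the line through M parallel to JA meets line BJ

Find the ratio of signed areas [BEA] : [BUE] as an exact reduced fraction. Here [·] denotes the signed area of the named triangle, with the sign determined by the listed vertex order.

[BEA]:[BUE] = -1/2

Work in coordinates with B = (0, 0), A = (1, 0), J = (0, 1), M = (-3, 1).
1. E is the centroid of triangle AJB ⇒ E = (1/3, 1/3)
2. U is where the line through M parallel to JA meets line BJ ⇒ U = (0, -2)
2·[BEA] = -1/3, 2·[BUE] = 2/3
[BEA]:[BUE] = -1/3:2/3 = -1/2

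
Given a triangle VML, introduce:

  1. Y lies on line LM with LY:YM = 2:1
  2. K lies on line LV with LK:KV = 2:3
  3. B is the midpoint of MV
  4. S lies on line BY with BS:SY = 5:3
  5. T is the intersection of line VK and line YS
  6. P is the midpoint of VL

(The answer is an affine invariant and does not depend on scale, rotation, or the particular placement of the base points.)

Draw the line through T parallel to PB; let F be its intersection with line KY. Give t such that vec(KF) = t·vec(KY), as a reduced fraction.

Choose coordinates V = (0, 0), M = (1, 0), L = (0, 1).
1. Y lies on line LM with LY:YM = 2:1 ⇒ Y = (2/3, 1/3)
2. K lies on line LV with LK:KV = 2:3 ⇒ K = (0, 3/5)
3. B is the midpoint of MV ⇒ B = (1/2, 0)
4. S lies on line BY with BS:SY = 5:3 ⇒ S = (29/48, 5/24)
5. T is the intersection of line VK and line YS ⇒ T = (0, -1)
6. P is the midpoint of VL ⇒ P = (0, 1/2)
through T parallel to PB: direction (1/2, -1/2); meets KY at F = (-8/3, 5/3)
F = K + t·(Y−K) with t = -4

t = -4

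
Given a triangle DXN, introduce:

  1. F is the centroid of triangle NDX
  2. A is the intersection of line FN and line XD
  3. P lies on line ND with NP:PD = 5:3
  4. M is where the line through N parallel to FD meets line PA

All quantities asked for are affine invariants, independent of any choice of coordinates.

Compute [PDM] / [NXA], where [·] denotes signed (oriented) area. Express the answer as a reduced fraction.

Set D = (0, 0), X = (1, 0), N = (0, 1); any affine frame gives the same invariant.
1. F is the centroid of triangle NDX ⇒ F = (1/3, 1/3)
2. A is the intersection of line FN and line XD ⇒ A = (1/2, 0)
3. P lies on line ND with NP:PD = 5:3 ⇒ P = (0, 3/8)
4. M is where the line through N parallel to FD meets line PA ⇒ M = (-5/14, 9/14)
2·[PDM] = -15/112, 2·[NXA] = -1/2
[PDM]:[NXA] = -15/112:-1/2 = 15/56

[PDM]:[NXA] = 15/56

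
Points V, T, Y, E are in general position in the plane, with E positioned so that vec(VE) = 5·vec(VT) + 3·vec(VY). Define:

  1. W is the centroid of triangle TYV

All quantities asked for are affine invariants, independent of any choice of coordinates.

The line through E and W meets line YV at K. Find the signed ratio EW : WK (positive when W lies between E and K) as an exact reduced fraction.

EW:WK = 14

Set V = (0, 0), T = (1, 0), Y = (0, 1), E = (5, 3); any affine frame gives the same invariant.
1. W is the centroid of triangle TYV ⇒ W = (1/3, 1/3)
line EW meets YV at K = (0, 1/7)
W = E + t·(K−E) with t = 14/15, so EW:WK = 14/15:1/15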